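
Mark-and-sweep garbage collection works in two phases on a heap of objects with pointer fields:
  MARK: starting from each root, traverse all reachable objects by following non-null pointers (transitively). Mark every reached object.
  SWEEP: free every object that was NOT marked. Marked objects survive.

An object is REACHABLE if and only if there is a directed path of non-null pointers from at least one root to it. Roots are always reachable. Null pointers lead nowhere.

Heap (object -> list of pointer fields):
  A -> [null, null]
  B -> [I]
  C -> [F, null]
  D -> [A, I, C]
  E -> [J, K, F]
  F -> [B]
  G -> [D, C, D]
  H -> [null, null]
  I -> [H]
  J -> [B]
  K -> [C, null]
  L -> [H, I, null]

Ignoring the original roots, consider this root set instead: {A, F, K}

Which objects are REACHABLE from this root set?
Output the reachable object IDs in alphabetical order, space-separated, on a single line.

Answer: A B C F H I K

Derivation:
Roots: A F K
Mark A: refs=null null, marked=A
Mark F: refs=B, marked=A F
Mark K: refs=C null, marked=A F K
Mark B: refs=I, marked=A B F K
Mark C: refs=F null, marked=A B C F K
Mark I: refs=H, marked=A B C F I K
Mark H: refs=null null, marked=A B C F H I K
Unmarked (collected): D E G J L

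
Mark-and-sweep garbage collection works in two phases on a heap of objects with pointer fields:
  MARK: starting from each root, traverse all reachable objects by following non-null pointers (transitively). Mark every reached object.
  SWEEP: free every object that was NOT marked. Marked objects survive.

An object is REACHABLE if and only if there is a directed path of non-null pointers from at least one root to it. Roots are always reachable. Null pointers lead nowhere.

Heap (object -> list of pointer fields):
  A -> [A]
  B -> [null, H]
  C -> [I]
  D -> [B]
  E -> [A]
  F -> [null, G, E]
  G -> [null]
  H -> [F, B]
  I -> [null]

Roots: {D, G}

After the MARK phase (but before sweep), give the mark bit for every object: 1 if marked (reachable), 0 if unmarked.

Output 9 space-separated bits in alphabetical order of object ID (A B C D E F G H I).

Roots: D G
Mark D: refs=B, marked=D
Mark G: refs=null, marked=D G
Mark B: refs=null H, marked=B D G
Mark H: refs=F B, marked=B D G H
Mark F: refs=null G E, marked=B D F G H
Mark E: refs=A, marked=B D E F G H
Mark A: refs=A, marked=A B D E F G H
Unmarked (collected): C I

Answer: 1 1 0 1 1 1 1 1 0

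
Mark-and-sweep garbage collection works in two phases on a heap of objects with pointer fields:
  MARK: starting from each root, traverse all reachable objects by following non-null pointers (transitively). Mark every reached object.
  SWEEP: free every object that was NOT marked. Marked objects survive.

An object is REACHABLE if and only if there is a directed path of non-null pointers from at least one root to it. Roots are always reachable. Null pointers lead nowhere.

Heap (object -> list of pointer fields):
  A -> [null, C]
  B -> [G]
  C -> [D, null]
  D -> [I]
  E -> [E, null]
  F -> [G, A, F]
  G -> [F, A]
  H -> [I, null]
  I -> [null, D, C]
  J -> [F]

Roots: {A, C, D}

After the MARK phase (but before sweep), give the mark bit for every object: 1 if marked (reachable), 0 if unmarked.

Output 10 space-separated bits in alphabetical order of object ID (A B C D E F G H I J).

Answer: 1 0 1 1 0 0 0 0 1 0

Derivation:
Roots: A C D
Mark A: refs=null C, marked=A
Mark C: refs=D null, marked=A C
Mark D: refs=I, marked=A C D
Mark I: refs=null D C, marked=A C D I
Unmarked (collected): B E F G H J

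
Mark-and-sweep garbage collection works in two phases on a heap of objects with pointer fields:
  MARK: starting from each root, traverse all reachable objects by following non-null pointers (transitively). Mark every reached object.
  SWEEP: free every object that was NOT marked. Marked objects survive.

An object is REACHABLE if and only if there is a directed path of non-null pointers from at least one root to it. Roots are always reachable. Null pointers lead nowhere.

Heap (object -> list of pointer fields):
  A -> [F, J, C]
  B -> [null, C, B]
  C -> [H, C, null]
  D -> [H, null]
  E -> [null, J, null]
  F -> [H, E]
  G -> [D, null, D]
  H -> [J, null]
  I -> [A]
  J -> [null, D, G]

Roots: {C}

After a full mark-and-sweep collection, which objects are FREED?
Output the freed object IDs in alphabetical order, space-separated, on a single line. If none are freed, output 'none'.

Answer: A B E F I

Derivation:
Roots: C
Mark C: refs=H C null, marked=C
Mark H: refs=J null, marked=C H
Mark J: refs=null D G, marked=C H J
Mark D: refs=H null, marked=C D H J
Mark G: refs=D null D, marked=C D G H J
Unmarked (collected): A B E F I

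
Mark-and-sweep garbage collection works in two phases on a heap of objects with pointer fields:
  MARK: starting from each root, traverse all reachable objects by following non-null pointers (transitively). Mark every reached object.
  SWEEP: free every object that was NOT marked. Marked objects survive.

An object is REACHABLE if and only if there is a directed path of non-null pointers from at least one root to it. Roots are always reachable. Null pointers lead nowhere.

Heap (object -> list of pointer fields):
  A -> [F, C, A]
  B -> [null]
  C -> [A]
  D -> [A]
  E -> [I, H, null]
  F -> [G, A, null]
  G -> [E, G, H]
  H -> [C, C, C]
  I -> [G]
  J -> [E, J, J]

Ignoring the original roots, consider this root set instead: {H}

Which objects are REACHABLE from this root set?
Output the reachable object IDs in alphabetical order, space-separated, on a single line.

Roots: H
Mark H: refs=C C C, marked=H
Mark C: refs=A, marked=C H
Mark A: refs=F C A, marked=A C H
Mark F: refs=G A null, marked=A C F H
Mark G: refs=E G H, marked=A C F G H
Mark E: refs=I H null, marked=A C E F G H
Mark I: refs=G, marked=A C E F G H I
Unmarked (collected): B D J

Answer: A C E F G H I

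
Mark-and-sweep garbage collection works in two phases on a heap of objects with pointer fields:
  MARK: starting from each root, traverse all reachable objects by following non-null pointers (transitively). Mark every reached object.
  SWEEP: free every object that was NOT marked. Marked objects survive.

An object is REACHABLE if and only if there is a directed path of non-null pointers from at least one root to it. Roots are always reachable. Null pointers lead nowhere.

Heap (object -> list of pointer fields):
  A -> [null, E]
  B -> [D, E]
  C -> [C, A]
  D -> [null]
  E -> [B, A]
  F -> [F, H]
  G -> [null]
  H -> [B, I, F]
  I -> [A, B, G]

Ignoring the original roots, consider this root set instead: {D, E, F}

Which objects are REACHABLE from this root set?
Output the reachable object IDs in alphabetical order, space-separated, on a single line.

Roots: D E F
Mark D: refs=null, marked=D
Mark E: refs=B A, marked=D E
Mark F: refs=F H, marked=D E F
Mark B: refs=D E, marked=B D E F
Mark A: refs=null E, marked=A B D E F
Mark H: refs=B I F, marked=A B D E F H
Mark I: refs=A B G, marked=A B D E F H I
Mark G: refs=null, marked=A B D E F G H I
Unmarked (collected): C

Answer: A B D E F G H I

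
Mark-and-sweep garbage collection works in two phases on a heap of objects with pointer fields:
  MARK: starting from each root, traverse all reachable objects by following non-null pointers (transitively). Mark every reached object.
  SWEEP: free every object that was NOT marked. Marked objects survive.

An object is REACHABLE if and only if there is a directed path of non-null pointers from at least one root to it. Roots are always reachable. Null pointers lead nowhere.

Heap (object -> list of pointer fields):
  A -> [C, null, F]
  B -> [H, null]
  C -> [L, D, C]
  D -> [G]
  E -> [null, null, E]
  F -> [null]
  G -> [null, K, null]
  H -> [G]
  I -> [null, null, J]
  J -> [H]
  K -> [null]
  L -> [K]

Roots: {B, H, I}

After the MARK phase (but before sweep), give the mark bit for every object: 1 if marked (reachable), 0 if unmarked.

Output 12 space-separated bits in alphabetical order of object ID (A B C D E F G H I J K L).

Answer: 0 1 0 0 0 0 1 1 1 1 1 0

Derivation:
Roots: B H I
Mark B: refs=H null, marked=B
Mark H: refs=G, marked=B H
Mark I: refs=null null J, marked=B H I
Mark G: refs=null K null, marked=B G H I
Mark J: refs=H, marked=B G H I J
Mark K: refs=null, marked=B G H I J K
Unmarked (collected): A C D E F L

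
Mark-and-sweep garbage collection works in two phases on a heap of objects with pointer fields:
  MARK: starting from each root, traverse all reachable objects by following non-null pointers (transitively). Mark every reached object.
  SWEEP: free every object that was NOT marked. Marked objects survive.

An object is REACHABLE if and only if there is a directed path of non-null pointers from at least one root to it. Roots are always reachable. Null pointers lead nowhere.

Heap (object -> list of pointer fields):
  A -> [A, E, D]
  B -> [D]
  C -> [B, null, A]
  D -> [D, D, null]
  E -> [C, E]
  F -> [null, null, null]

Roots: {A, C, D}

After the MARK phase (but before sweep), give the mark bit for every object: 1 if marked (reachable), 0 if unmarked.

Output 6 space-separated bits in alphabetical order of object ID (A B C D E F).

Answer: 1 1 1 1 1 0

Derivation:
Roots: A C D
Mark A: refs=A E D, marked=A
Mark C: refs=B null A, marked=A C
Mark D: refs=D D null, marked=A C D
Mark E: refs=C E, marked=A C D E
Mark B: refs=D, marked=A B C D E
Unmarked (collected): F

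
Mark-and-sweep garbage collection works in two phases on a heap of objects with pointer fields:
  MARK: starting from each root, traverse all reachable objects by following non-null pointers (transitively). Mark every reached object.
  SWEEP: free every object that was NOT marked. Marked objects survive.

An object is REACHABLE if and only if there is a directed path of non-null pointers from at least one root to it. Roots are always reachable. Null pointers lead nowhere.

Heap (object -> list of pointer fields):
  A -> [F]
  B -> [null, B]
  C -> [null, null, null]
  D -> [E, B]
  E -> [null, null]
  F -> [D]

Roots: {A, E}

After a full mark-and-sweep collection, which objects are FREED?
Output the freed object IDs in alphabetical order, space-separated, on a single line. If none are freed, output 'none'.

Roots: A E
Mark A: refs=F, marked=A
Mark E: refs=null null, marked=A E
Mark F: refs=D, marked=A E F
Mark D: refs=E B, marked=A D E F
Mark B: refs=null B, marked=A B D E F
Unmarked (collected): C

Answer: C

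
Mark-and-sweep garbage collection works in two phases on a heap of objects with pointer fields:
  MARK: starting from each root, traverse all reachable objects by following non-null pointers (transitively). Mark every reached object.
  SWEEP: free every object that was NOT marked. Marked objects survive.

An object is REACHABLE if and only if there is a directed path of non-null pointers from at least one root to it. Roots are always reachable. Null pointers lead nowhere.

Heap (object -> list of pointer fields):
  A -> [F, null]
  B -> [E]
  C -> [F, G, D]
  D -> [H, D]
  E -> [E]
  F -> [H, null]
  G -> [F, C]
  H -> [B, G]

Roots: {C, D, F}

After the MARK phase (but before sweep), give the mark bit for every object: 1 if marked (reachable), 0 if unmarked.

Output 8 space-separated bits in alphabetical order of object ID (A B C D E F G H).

Answer: 0 1 1 1 1 1 1 1

Derivation:
Roots: C D F
Mark C: refs=F G D, marked=C
Mark D: refs=H D, marked=C D
Mark F: refs=H null, marked=C D F
Mark G: refs=F C, marked=C D F G
Mark H: refs=B G, marked=C D F G H
Mark B: refs=E, marked=B C D F G H
Mark E: refs=E, marked=B C D E F G H
Unmarked (collected): A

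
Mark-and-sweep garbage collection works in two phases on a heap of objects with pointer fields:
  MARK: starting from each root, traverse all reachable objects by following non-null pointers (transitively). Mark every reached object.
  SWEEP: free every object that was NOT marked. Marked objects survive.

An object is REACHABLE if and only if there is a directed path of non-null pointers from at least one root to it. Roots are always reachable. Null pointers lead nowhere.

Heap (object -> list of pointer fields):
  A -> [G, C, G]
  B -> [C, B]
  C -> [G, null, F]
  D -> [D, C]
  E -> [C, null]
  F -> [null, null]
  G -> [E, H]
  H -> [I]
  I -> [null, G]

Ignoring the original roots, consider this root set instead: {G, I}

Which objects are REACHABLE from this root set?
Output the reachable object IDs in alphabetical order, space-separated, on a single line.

Answer: C E F G H I

Derivation:
Roots: G I
Mark G: refs=E H, marked=G
Mark I: refs=null G, marked=G I
Mark E: refs=C null, marked=E G I
Mark H: refs=I, marked=E G H I
Mark C: refs=G null F, marked=C E G H I
Mark F: refs=null null, marked=C E F G H I
Unmarked (collected): A B D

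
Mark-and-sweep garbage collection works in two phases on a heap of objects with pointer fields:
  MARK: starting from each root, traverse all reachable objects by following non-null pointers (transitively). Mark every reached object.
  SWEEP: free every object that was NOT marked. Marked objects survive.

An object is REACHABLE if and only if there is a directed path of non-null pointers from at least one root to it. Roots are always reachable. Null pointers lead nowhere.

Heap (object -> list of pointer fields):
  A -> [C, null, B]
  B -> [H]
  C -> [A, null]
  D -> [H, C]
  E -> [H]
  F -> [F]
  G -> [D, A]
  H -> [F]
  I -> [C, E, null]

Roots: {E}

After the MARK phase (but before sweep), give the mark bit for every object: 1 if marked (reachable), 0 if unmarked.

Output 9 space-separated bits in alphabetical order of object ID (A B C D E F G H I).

Roots: E
Mark E: refs=H, marked=E
Mark H: refs=F, marked=E H
Mark F: refs=F, marked=E F H
Unmarked (collected): A B C D G I

Answer: 0 0 0 0 1 1 0 1 0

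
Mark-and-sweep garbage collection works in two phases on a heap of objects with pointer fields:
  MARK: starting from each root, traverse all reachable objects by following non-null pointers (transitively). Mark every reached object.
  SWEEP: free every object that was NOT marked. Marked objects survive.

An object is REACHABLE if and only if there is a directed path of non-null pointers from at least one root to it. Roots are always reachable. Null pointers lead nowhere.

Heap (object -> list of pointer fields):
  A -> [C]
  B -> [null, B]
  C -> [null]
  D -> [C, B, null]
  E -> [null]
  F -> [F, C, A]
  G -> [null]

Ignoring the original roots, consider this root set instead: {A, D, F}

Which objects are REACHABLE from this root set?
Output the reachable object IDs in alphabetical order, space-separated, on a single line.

Roots: A D F
Mark A: refs=C, marked=A
Mark D: refs=C B null, marked=A D
Mark F: refs=F C A, marked=A D F
Mark C: refs=null, marked=A C D F
Mark B: refs=null B, marked=A B C D F
Unmarked (collected): E G

Answer: A B C D F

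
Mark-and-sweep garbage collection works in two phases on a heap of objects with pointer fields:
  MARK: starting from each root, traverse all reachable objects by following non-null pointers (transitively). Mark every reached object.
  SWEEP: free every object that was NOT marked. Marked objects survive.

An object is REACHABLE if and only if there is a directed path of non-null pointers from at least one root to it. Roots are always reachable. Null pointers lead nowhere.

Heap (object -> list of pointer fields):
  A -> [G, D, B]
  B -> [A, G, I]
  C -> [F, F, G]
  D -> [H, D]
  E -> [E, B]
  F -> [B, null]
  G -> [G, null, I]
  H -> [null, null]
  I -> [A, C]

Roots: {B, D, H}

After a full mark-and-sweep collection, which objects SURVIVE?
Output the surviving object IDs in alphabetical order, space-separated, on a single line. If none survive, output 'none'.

Roots: B D H
Mark B: refs=A G I, marked=B
Mark D: refs=H D, marked=B D
Mark H: refs=null null, marked=B D H
Mark A: refs=G D B, marked=A B D H
Mark G: refs=G null I, marked=A B D G H
Mark I: refs=A C, marked=A B D G H I
Mark C: refs=F F G, marked=A B C D G H I
Mark F: refs=B null, marked=A B C D F G H I
Unmarked (collected): E

Answer: A B C D F G H I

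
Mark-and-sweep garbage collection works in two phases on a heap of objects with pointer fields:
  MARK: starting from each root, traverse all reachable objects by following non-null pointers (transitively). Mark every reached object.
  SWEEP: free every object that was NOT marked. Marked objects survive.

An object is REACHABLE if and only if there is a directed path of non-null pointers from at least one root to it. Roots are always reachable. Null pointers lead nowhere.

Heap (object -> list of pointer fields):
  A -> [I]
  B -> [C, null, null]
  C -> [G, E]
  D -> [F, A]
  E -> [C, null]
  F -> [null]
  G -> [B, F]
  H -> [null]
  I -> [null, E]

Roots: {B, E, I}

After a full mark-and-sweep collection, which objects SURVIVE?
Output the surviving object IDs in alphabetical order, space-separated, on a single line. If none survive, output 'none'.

Answer: B C E F G I

Derivation:
Roots: B E I
Mark B: refs=C null null, marked=B
Mark E: refs=C null, marked=B E
Mark I: refs=null E, marked=B E I
Mark C: refs=G E, marked=B C E I
Mark G: refs=B F, marked=B C E G I
Mark F: refs=null, marked=B C E F G I
Unmarked (collected): A D H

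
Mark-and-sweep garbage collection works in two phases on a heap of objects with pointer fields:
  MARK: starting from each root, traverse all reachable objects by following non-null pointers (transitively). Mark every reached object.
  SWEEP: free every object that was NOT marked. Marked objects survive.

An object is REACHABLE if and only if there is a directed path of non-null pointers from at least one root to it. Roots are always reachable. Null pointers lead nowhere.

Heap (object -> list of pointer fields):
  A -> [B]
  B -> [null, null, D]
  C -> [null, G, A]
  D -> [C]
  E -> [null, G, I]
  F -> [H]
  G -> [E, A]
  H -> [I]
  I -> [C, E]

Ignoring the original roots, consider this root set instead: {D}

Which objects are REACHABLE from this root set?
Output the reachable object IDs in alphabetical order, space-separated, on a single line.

Roots: D
Mark D: refs=C, marked=D
Mark C: refs=null G A, marked=C D
Mark G: refs=E A, marked=C D G
Mark A: refs=B, marked=A C D G
Mark E: refs=null G I, marked=A C D E G
Mark B: refs=null null D, marked=A B C D E G
Mark I: refs=C E, marked=A B C D E G I
Unmarked (collected): F H

Answer: A B C D E G I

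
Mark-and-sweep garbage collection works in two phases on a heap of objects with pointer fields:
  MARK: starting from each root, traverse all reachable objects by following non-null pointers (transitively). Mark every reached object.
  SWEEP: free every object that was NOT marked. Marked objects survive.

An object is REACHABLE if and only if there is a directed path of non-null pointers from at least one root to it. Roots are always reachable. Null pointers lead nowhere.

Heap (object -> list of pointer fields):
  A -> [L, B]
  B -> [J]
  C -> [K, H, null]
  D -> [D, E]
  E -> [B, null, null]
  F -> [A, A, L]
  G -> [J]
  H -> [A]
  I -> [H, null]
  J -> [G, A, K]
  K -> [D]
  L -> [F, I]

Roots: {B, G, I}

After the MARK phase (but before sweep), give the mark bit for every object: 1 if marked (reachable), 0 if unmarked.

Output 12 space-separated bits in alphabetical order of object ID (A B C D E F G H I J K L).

Answer: 1 1 0 1 1 1 1 1 1 1 1 1

Derivation:
Roots: B G I
Mark B: refs=J, marked=B
Mark G: refs=J, marked=B G
Mark I: refs=H null, marked=B G I
Mark J: refs=G A K, marked=B G I J
Mark H: refs=A, marked=B G H I J
Mark A: refs=L B, marked=A B G H I J
Mark K: refs=D, marked=A B G H I J K
Mark L: refs=F I, marked=A B G H I J K L
Mark D: refs=D E, marked=A B D G H I J K L
Mark F: refs=A A L, marked=A B D F G H I J K L
Mark E: refs=B null null, marked=A B D E F G H I J K L
Unmarked (collected): C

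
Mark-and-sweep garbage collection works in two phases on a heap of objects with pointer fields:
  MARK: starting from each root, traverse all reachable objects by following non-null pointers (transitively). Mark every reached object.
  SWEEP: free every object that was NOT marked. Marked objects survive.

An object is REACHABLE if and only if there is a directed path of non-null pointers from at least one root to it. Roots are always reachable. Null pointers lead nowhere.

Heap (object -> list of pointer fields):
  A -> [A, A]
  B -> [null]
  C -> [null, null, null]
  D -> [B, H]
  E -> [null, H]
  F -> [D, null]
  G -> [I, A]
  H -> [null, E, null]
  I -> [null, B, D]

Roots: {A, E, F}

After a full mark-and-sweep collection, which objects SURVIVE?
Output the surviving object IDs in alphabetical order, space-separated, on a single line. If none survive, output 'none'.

Roots: A E F
Mark A: refs=A A, marked=A
Mark E: refs=null H, marked=A E
Mark F: refs=D null, marked=A E F
Mark H: refs=null E null, marked=A E F H
Mark D: refs=B H, marked=A D E F H
Mark B: refs=null, marked=A B D E F H
Unmarked (collected): C G I

Answer: A B D E F H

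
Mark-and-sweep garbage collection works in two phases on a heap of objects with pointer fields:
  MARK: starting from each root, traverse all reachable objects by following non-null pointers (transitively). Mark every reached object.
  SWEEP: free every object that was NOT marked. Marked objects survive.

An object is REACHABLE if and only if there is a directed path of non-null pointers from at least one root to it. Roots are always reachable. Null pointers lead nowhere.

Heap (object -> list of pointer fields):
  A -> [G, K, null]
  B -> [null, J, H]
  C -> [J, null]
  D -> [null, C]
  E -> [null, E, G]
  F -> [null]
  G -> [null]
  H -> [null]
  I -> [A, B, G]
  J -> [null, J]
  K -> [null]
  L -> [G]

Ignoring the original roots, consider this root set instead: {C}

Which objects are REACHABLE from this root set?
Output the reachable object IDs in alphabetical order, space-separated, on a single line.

Answer: C J

Derivation:
Roots: C
Mark C: refs=J null, marked=C
Mark J: refs=null J, marked=C J
Unmarked (collected): A B D E F G H I K L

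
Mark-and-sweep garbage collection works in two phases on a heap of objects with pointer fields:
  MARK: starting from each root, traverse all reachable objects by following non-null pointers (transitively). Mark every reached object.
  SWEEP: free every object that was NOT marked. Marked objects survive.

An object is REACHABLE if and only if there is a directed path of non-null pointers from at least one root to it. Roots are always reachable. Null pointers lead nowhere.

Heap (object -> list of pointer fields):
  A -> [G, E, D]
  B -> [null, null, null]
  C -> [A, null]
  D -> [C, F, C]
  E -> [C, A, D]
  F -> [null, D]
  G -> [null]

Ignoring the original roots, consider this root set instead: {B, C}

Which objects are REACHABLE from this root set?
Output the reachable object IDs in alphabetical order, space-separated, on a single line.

Roots: B C
Mark B: refs=null null null, marked=B
Mark C: refs=A null, marked=B C
Mark A: refs=G E D, marked=A B C
Mark G: refs=null, marked=A B C G
Mark E: refs=C A D, marked=A B C E G
Mark D: refs=C F C, marked=A B C D E G
Mark F: refs=null D, marked=A B C D E F G
Unmarked (collected): (none)

Answer: A B C D E F G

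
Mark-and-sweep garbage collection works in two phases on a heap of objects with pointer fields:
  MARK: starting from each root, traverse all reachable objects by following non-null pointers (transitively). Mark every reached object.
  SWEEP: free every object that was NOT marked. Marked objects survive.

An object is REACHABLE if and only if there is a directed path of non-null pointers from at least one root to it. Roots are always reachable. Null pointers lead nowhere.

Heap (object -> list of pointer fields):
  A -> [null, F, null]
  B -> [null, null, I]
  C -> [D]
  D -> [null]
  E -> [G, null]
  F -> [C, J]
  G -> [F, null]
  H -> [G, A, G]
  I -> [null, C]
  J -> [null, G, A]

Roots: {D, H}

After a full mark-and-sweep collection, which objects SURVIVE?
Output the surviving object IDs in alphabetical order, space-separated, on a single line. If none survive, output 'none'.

Roots: D H
Mark D: refs=null, marked=D
Mark H: refs=G A G, marked=D H
Mark G: refs=F null, marked=D G H
Mark A: refs=null F null, marked=A D G H
Mark F: refs=C J, marked=A D F G H
Mark C: refs=D, marked=A C D F G H
Mark J: refs=null G A, marked=A C D F G H J
Unmarked (collected): B E I

Answer: A C D F G H J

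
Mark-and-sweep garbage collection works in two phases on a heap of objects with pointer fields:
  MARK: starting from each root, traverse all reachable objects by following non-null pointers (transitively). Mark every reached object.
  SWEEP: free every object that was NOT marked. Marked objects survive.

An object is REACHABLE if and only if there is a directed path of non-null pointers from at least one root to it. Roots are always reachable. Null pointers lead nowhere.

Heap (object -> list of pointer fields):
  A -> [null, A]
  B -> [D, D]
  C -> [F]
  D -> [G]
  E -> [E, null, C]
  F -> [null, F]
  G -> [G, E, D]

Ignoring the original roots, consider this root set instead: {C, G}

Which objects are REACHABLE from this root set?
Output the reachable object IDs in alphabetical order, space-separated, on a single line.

Roots: C G
Mark C: refs=F, marked=C
Mark G: refs=G E D, marked=C G
Mark F: refs=null F, marked=C F G
Mark E: refs=E null C, marked=C E F G
Mark D: refs=G, marked=C D E F G
Unmarked (collected): A B

Answer: C D E F G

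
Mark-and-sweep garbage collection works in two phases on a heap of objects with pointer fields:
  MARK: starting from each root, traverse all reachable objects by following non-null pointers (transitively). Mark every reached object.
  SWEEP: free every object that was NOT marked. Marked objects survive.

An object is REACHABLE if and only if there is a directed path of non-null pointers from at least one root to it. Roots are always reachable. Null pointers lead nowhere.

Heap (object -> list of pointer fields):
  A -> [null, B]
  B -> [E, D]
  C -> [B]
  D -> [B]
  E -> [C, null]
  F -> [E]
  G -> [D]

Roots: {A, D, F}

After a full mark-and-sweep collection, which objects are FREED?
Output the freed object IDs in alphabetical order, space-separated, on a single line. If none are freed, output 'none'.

Answer: G

Derivation:
Roots: A D F
Mark A: refs=null B, marked=A
Mark D: refs=B, marked=A D
Mark F: refs=E, marked=A D F
Mark B: refs=E D, marked=A B D F
Mark E: refs=C null, marked=A B D E F
Mark C: refs=B, marked=A B C D E F
Unmarked (collected): G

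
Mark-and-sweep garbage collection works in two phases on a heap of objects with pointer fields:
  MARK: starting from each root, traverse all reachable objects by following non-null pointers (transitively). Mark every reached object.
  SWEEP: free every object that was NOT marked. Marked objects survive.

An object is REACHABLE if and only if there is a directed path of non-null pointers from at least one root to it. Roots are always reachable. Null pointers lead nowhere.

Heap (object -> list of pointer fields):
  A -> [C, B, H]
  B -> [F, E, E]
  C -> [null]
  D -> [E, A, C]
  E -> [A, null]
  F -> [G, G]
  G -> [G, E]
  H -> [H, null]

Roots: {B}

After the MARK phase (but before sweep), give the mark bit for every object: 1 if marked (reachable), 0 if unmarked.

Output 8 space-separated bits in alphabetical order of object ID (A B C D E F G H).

Answer: 1 1 1 0 1 1 1 1

Derivation:
Roots: B
Mark B: refs=F E E, marked=B
Mark F: refs=G G, marked=B F
Mark E: refs=A null, marked=B E F
Mark G: refs=G E, marked=B E F G
Mark A: refs=C B H, marked=A B E F G
Mark C: refs=null, marked=A B C E F G
Mark H: refs=H null, marked=A B C E F G H
Unmarked (collected): D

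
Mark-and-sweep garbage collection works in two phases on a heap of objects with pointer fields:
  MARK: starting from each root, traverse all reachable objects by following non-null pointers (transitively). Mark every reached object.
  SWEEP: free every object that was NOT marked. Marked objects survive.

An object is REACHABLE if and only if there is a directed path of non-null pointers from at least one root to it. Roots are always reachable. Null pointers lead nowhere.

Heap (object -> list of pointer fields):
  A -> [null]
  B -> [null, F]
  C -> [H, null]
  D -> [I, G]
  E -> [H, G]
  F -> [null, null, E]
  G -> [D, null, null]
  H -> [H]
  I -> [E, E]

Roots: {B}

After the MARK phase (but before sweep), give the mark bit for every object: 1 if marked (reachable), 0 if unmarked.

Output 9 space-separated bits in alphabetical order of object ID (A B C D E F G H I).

Roots: B
Mark B: refs=null F, marked=B
Mark F: refs=null null E, marked=B F
Mark E: refs=H G, marked=B E F
Mark H: refs=H, marked=B E F H
Mark G: refs=D null null, marked=B E F G H
Mark D: refs=I G, marked=B D E F G H
Mark I: refs=E E, marked=B D E F G H I
Unmarked (collected): A C

Answer: 0 1 0 1 1 1 1 1 1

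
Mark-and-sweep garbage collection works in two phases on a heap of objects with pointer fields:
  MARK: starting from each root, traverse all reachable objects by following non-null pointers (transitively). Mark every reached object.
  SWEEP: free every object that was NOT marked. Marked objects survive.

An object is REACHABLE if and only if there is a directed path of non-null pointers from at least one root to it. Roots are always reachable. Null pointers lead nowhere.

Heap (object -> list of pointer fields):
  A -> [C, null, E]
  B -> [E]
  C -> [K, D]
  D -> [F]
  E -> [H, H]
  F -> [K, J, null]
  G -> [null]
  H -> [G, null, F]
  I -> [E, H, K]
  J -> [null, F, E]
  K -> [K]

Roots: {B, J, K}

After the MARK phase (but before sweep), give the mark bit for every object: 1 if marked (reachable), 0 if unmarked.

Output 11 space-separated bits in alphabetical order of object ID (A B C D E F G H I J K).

Answer: 0 1 0 0 1 1 1 1 0 1 1

Derivation:
Roots: B J K
Mark B: refs=E, marked=B
Mark J: refs=null F E, marked=B J
Mark K: refs=K, marked=B J K
Mark E: refs=H H, marked=B E J K
Mark F: refs=K J null, marked=B E F J K
Mark H: refs=G null F, marked=B E F H J K
Mark G: refs=null, marked=B E F G H J K
Unmarked (collected): A C D I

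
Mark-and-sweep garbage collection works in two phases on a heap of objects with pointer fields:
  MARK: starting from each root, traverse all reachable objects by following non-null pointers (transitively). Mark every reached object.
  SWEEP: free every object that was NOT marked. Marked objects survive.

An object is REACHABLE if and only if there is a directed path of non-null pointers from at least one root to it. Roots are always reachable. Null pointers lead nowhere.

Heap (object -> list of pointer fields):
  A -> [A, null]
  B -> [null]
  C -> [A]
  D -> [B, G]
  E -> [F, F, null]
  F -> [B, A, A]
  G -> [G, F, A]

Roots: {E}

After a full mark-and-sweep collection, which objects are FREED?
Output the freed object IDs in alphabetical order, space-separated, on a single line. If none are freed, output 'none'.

Answer: C D G

Derivation:
Roots: E
Mark E: refs=F F null, marked=E
Mark F: refs=B A A, marked=E F
Mark B: refs=null, marked=B E F
Mark A: refs=A null, marked=A B E F
Unmarked (collected): C D G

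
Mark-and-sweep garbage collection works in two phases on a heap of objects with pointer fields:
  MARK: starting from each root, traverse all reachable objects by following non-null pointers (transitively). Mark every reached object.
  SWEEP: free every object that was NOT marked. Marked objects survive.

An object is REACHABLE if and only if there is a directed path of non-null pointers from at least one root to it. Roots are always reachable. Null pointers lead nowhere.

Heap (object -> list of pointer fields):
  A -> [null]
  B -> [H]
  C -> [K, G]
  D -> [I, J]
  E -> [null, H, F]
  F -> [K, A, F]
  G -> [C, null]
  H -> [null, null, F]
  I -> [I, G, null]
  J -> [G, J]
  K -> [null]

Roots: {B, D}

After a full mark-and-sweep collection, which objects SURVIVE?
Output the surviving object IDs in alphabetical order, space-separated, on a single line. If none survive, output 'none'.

Answer: A B C D F G H I J K

Derivation:
Roots: B D
Mark B: refs=H, marked=B
Mark D: refs=I J, marked=B D
Mark H: refs=null null F, marked=B D H
Mark I: refs=I G null, marked=B D H I
Mark J: refs=G J, marked=B D H I J
Mark F: refs=K A F, marked=B D F H I J
Mark G: refs=C null, marked=B D F G H I J
Mark K: refs=null, marked=B D F G H I J K
Mark A: refs=null, marked=A B D F G H I J K
Mark C: refs=K G, marked=A B C D F G H I J K
Unmarked (collected): E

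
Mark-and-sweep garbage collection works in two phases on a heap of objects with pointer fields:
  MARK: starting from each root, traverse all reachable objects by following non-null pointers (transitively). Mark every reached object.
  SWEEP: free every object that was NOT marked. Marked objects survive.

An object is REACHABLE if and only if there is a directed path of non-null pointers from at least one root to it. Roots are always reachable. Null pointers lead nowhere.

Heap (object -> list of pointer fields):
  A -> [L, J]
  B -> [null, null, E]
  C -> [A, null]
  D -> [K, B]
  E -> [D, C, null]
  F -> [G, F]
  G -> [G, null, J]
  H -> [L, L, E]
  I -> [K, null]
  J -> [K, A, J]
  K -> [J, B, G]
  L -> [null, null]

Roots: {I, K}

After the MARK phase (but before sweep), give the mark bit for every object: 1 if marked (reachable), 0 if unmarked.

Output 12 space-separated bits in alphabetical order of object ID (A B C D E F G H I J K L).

Roots: I K
Mark I: refs=K null, marked=I
Mark K: refs=J B G, marked=I K
Mark J: refs=K A J, marked=I J K
Mark B: refs=null null E, marked=B I J K
Mark G: refs=G null J, marked=B G I J K
Mark A: refs=L J, marked=A B G I J K
Mark E: refs=D C null, marked=A B E G I J K
Mark L: refs=null null, marked=A B E G I J K L
Mark D: refs=K B, marked=A B D E G I J K L
Mark C: refs=A null, marked=A B C D E G I J K L
Unmarked (collected): F H

Answer: 1 1 1 1 1 0 1 0 1 1 1 1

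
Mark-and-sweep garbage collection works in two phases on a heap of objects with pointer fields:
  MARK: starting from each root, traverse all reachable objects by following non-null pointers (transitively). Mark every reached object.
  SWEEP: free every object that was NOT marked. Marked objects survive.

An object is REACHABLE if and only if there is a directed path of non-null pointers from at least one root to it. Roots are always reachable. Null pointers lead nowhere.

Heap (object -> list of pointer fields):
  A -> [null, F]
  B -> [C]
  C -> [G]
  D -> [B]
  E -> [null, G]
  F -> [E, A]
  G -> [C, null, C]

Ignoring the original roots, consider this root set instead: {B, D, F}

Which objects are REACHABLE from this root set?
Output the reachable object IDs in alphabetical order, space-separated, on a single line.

Roots: B D F
Mark B: refs=C, marked=B
Mark D: refs=B, marked=B D
Mark F: refs=E A, marked=B D F
Mark C: refs=G, marked=B C D F
Mark E: refs=null G, marked=B C D E F
Mark A: refs=null F, marked=A B C D E F
Mark G: refs=C null C, marked=A B C D E F G
Unmarked (collected): (none)

Answer: A B C D E F G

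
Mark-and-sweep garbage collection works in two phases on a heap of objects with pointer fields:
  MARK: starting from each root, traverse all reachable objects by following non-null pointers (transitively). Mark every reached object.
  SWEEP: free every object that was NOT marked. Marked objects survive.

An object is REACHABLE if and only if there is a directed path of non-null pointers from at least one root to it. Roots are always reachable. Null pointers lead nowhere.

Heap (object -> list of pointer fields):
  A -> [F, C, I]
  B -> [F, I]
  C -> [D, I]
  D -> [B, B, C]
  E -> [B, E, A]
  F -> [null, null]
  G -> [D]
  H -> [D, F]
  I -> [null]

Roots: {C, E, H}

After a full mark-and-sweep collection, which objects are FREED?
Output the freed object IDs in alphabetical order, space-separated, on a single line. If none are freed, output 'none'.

Roots: C E H
Mark C: refs=D I, marked=C
Mark E: refs=B E A, marked=C E
Mark H: refs=D F, marked=C E H
Mark D: refs=B B C, marked=C D E H
Mark I: refs=null, marked=C D E H I
Mark B: refs=F I, marked=B C D E H I
Mark A: refs=F C I, marked=A B C D E H I
Mark F: refs=null null, marked=A B C D E F H I
Unmarked (collected): G

Answer: G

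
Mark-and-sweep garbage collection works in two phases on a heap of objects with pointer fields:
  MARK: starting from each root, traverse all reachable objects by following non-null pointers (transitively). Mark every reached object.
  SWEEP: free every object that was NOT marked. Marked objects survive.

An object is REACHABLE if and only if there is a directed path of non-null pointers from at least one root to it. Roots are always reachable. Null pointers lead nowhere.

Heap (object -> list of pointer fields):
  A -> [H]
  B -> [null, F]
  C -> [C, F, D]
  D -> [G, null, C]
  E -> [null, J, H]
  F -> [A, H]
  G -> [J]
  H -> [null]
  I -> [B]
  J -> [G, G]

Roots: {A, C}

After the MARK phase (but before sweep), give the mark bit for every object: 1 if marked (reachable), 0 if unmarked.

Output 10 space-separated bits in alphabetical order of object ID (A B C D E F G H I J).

Roots: A C
Mark A: refs=H, marked=A
Mark C: refs=C F D, marked=A C
Mark H: refs=null, marked=A C H
Mark F: refs=A H, marked=A C F H
Mark D: refs=G null C, marked=A C D F H
Mark G: refs=J, marked=A C D F G H
Mark J: refs=G G, marked=A C D F G H J
Unmarked (collected): B E I

Answer: 1 0 1 1 0 1 1 1 0 1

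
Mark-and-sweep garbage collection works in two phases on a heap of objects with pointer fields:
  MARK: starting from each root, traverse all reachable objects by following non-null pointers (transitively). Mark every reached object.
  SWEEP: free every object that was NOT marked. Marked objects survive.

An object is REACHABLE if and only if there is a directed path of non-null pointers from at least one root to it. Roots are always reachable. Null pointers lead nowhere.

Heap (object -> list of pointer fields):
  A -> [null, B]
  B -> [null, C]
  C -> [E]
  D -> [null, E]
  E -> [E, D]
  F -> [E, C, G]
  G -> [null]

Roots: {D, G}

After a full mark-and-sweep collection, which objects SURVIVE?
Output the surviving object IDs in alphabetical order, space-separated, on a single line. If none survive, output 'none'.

Answer: D E G

Derivation:
Roots: D G
Mark D: refs=null E, marked=D
Mark G: refs=null, marked=D G
Mark E: refs=E D, marked=D E G
Unmarked (collected): A B C F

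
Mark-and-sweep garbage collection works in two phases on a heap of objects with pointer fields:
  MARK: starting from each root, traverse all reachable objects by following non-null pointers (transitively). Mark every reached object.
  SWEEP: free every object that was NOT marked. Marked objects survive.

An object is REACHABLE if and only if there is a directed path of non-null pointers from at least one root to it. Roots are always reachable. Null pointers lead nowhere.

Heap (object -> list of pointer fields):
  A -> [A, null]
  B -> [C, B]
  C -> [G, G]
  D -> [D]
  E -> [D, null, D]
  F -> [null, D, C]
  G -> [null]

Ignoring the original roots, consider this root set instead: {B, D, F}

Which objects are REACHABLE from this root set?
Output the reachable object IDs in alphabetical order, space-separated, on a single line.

Answer: B C D F G

Derivation:
Roots: B D F
Mark B: refs=C B, marked=B
Mark D: refs=D, marked=B D
Mark F: refs=null D C, marked=B D F
Mark C: refs=G G, marked=B C D F
Mark G: refs=null, marked=B C D F G
Unmarked (collected): A E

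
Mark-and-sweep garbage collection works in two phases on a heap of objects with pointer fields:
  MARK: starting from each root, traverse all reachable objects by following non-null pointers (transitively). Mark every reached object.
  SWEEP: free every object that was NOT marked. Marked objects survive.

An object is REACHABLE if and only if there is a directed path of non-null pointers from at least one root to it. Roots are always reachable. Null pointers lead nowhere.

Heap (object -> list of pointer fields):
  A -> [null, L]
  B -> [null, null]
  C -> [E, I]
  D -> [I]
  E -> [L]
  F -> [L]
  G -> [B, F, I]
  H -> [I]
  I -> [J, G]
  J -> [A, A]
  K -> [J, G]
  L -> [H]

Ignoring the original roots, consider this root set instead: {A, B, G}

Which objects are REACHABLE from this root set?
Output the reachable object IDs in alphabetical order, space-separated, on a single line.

Roots: A B G
Mark A: refs=null L, marked=A
Mark B: refs=null null, marked=A B
Mark G: refs=B F I, marked=A B G
Mark L: refs=H, marked=A B G L
Mark F: refs=L, marked=A B F G L
Mark I: refs=J G, marked=A B F G I L
Mark H: refs=I, marked=A B F G H I L
Mark J: refs=A A, marked=A B F G H I J L
Unmarked (collected): C D E K

Answer: A B F G H I J L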